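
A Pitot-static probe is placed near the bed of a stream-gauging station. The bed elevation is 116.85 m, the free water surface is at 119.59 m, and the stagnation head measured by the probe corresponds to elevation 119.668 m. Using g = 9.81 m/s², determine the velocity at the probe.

v ≈ 1.24 m/s

Near the bed, under hydrostatic conditions, the piezometric head (z + ψ) equals the free-surface elevation, 119.59 m.
Velocity head = total − piezometric = 119.668 − 119.59 = 0.078 m.
v = √(2g·h_v) = √(2 × 9.81 × 0.078) = 1.24 m/s.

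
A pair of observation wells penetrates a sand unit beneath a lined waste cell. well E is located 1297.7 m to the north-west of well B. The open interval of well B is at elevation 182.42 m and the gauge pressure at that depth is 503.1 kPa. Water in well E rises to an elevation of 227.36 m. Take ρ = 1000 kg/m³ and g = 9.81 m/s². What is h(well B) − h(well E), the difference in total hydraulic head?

Δh ≈ 6.34 m

Pressure head at well B: ψ = P/(ρg) = 503.1×1000 / (1000 × 9.81) = 51.28 m.
Total head at well B: h = z + ψ = 182.42 + 51.28 = 233.70 m.
Total head at well E: h = 227.36 m (water level in the piezometer is the total head).
Head difference: h(well B) − h(well E) = 233.70 − 227.36 = 6.34 m.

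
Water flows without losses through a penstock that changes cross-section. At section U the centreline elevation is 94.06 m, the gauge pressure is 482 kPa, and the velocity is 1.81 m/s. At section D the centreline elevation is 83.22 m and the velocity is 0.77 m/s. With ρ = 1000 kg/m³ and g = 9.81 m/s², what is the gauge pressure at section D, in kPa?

P₂ ≈ 590 kPa

Pressure head at U: ψ₁ = P₁/(ρg) = 482×1000 / (1000 × 9.81) = 49.13 m.
Velocity heads: v₁²/2g = 1.81²/19.62 = 0.167 m; v₂²/2g = 0.77²/19.62 = 0.030 m.
Total head H = z₁ + ψ₁ + v₁²/2g = 94.06 + 49.13 + 0.167 = 143.36 m.
ψ₂ = H − z₂ − v₂²/2g = 143.36 − 83.22 − 0.030 = 60.11 m.
P₂ = ρgψ₂ = 1000 × 9.81 × 60.11 ≈ 590 kPa.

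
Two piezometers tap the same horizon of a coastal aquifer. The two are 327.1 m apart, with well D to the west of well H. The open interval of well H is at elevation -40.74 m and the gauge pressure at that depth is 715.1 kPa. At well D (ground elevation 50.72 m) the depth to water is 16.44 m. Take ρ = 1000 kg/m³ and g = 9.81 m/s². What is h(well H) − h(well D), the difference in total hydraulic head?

Pressure head at well H: ψ = P/(ρg) = 715.1×1000 / (1000 × 9.81) = 72.90 m.
Total head at well H: h = z + ψ = -40.74 + 72.90 = 32.16 m.
Total head at well D: h = 50.72 − 16.44 = 34.28 m.
Head difference: h(well H) − h(well D) = 32.16 − 34.28 = -2.12 m.

Δh ≈ -2.12 m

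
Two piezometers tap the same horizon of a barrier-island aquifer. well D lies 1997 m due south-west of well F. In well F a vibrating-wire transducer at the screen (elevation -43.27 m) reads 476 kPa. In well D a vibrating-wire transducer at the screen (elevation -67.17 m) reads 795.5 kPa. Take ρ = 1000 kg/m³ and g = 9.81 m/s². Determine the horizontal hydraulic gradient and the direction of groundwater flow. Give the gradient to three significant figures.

Pressure head at well F: ψ = P/(ρg) = 476×1000 / (1000 × 9.81) = 48.52 m.
Total head at well F: h = z + ψ = -43.27 + 48.52 = 5.25 m.
Pressure head at well D: ψ = P/(ρg) = 795.5×1000 / (1000 × 9.81) = 81.09 m.
Total head at well D: h = z + ψ = -67.17 + 81.09 = 13.92 m.
Head difference: h(well F) − h(well D) = 5.25 − 13.92 = -8.67 m.
Hydraulic gradient: i = |Δh| / L = 8.67 / 1997 = 0.00434.
Flow is from higher to lower head: from well D toward well F, i.e. toward the north-east.

i ≈ 0.00434; groundwater flows toward the north-east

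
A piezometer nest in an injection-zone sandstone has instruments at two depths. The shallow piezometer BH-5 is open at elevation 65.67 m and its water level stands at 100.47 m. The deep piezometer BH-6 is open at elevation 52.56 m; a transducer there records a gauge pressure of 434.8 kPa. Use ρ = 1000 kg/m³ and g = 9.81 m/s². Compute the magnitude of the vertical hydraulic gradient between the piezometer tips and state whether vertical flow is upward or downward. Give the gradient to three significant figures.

|i_v| ≈ 0.274; vertical flow is downward

Total head at BH-5: h = 100.47 m (water level in the standpipe).
Pressure head at BH-6: ψ = P/(ρg) = 434.8×1000 / (1000 × 9.81) = 44.32 m.
Total head at BH-6: h = z + ψ = 52.56 + 44.32 = 96.88 m.
Δh = h(BH-5) − h(BH-6) = 100.47 − 96.88 = 3.59 m.
Vertical separation Δz = 65.67 − 52.56 = 13.11 m.
|i_v| = |Δh| / Δz = 3.59 / 13.11 = 0.274.
Head is higher in the shallow piezometer, so vertical flow is downward (recharge condition).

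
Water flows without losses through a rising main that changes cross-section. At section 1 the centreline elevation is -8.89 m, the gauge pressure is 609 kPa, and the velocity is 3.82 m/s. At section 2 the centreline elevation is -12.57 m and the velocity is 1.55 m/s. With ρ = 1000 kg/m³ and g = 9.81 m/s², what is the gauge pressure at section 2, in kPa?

P₂ ≈ 651 kPa

Pressure head at 1: ψ₁ = P₁/(ρg) = 609×1000 / (1000 × 9.81) = 62.08 m.
Velocity heads: v₁²/2g = 3.82²/19.62 = 0.744 m; v₂²/2g = 1.55²/19.62 = 0.122 m.
Total head H = z₁ + ψ₁ + v₁²/2g = -8.89 + 62.08 + 0.744 = 53.93 m.
ψ₂ = H − z₂ − v₂²/2g = 53.93 − (-12.57) − 0.122 = 66.38 m.
P₂ = ρgψ₂ = 1000 × 9.81 × 66.38 ≈ 651 kPa.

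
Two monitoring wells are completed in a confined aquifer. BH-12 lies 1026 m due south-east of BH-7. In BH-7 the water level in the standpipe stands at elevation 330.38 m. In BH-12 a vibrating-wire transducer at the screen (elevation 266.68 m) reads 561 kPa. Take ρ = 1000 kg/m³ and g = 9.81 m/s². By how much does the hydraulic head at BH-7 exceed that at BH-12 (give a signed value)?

Δh ≈ 6.51 m

Total head at BH-7: h = 330.38 m (water level in the piezometer is the total head).
Pressure head at BH-12: ψ = P/(ρg) = 561×1000 / (1000 × 9.81) = 57.19 m.
Total head at BH-12: h = z + ψ = 266.68 + 57.19 = 323.87 m.
Head difference: h(BH-7) − h(BH-12) = 330.38 − 323.87 = 6.51 m.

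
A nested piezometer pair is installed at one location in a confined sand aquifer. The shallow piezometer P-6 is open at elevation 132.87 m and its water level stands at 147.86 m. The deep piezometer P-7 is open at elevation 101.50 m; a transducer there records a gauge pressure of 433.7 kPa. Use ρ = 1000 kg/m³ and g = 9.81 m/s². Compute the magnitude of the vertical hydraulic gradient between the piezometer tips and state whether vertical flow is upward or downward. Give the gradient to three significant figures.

|i_v| ≈ 0.0685; vertical flow is downward

Total head at P-6: h = 147.86 m (water level in the standpipe).
Pressure head at P-7: ψ = P/(ρg) = 433.7×1000 / (1000 × 9.81) = 44.21 m.
Total head at P-7: h = z + ψ = 101.50 + 44.21 = 145.71 m.
Δh = h(P-6) − h(P-7) = 147.86 − 145.71 = 2.15 m.
Vertical separation Δz = 132.87 − 101.50 = 31.37 m.
|i_v| = |Δh| / Δz = 2.15 / 31.37 = 0.0685.
Head is higher in the shallow piezometer, so vertical flow is downward (recharge condition).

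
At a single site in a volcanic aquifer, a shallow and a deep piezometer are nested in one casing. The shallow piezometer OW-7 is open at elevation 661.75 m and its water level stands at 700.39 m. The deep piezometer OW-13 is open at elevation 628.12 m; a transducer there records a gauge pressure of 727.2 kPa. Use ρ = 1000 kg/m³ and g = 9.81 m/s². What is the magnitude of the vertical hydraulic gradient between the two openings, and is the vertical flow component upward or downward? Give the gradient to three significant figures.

|i_v| ≈ 0.0553; vertical flow is upward

Total head at OW-7: h = 700.39 m (water level in the standpipe).
Pressure head at OW-13: ψ = P/(ρg) = 727.2×1000 / (1000 × 9.81) = 74.13 m.
Total head at OW-13: h = z + ψ = 628.12 + 74.13 = 702.25 m.
Δh = h(OW-7) − h(OW-13) = 700.39 − 702.25 = -1.86 m.
Vertical separation Δz = 661.75 − 628.12 = 33.63 m.
|i_v| = |Δh| / Δz = 1.86 / 33.63 = 0.0553.
Head is higher in the deep piezometer, so vertical flow is upward (discharge condition).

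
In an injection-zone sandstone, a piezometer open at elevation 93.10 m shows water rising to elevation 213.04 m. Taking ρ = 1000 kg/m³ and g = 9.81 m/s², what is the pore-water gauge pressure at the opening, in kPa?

Pressure head ψ = h − z = 213.04 − 93.10 = 119.94 m.
P = ρgψ = 1000 × 9.81 × 119.94 = 1176611 Pa ≈ 1180 kPa.

P ≈ 1180 kPa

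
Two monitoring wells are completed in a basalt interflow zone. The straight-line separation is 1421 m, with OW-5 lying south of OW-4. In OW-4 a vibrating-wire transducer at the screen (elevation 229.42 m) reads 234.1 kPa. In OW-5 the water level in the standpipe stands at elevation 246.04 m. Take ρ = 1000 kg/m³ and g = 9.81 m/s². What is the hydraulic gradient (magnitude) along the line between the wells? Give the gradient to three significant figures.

Pressure head at OW-4: ψ = P/(ρg) = 234.1×1000 / (1000 × 9.81) = 23.86 m.
Total head at OW-4: h = z + ψ = 229.42 + 23.86 = 253.28 m.
Total head at OW-5: h = 246.04 m (water level in the piezometer is the total head).
Head difference: h(OW-4) − h(OW-5) = 253.28 − 246.04 = 7.24 m.
Hydraulic gradient: i = |Δh| / L = 7.24 / 1421 = 0.00510.

i ≈ 0.00510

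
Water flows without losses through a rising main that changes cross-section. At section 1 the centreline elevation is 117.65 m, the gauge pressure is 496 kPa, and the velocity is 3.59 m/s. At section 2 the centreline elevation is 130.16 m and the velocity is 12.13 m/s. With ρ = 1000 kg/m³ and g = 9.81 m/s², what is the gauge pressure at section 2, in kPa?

P₂ ≈ 306 kPa

Pressure head at 1: ψ₁ = P₁/(ρg) = 496×1000 / (1000 × 9.81) = 50.56 m.
Velocity heads: v₁²/2g = 3.59²/19.62 = 0.657 m; v₂²/2g = 12.13²/19.62 = 7.499 m.
Total head H = z₁ + ψ₁ + v₁²/2g = 117.65 + 50.56 + 0.657 = 168.87 m.
ψ₂ = H − z₂ − v₂²/2g = 168.87 − 130.16 − 7.499 = 31.21 m.
P₂ = ρgψ₂ = 1000 × 9.81 × 31.21 ≈ 306 kPa.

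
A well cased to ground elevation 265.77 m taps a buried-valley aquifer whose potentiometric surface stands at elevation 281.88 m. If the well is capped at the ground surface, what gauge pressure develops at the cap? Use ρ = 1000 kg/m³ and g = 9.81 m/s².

Head above the cap: Δh = 281.88 − 265.77 = 16.11 m.
P = ρgΔh = 1000 × 9.81 × 16.11 = 158039 Pa ≈ 158 kPa.

P ≈ 158 kPa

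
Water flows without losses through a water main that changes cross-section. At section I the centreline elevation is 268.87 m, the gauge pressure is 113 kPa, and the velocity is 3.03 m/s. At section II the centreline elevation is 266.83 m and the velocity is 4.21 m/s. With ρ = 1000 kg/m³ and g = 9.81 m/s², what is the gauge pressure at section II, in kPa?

P₂ ≈ 129 kPa

Pressure head at I: ψ₁ = P₁/(ρg) = 113×1000 / (1000 × 9.81) = 11.52 m.
Velocity heads: v₁²/2g = 3.03²/19.62 = 0.468 m; v₂²/2g = 4.21²/19.62 = 0.903 m.
Total head H = z₁ + ψ₁ + v₁²/2g = 268.87 + 11.52 + 0.468 = 280.86 m.
ψ₂ = H − z₂ − v₂²/2g = 280.86 − 266.83 − 0.903 = 13.13 m.
P₂ = ρgψ₂ = 1000 × 9.81 × 13.13 ≈ 129 kPa.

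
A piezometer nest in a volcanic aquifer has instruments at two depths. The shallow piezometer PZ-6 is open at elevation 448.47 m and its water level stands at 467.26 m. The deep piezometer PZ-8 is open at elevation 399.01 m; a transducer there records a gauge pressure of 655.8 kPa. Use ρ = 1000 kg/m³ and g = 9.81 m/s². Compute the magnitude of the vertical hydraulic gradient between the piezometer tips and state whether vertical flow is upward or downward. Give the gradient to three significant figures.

Total head at PZ-6: h = 467.26 m (water level in the standpipe).
Pressure head at PZ-8: ψ = P/(ρg) = 655.8×1000 / (1000 × 9.81) = 66.85 m.
Total head at PZ-8: h = z + ψ = 399.01 + 66.85 = 465.86 m.
Δh = h(PZ-6) − h(PZ-8) = 467.26 − 465.86 = 1.40 m.
Vertical separation Δz = 448.47 − 399.01 = 49.46 m.
|i_v| = |Δh| / Δz = 1.40 / 49.46 = 0.0283.
Head is higher in the shallow piezometer, so vertical flow is downward (recharge condition).

|i_v| ≈ 0.0283; vertical flow is downward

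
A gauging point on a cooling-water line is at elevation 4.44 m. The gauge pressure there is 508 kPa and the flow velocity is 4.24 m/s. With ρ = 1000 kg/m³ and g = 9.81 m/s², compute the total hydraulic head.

Pressure head ψ = P/(ρg) = 508×1000 / (1000 × 9.81) = 51.78 m.
Velocity head = v²/(2g) = 4.24² / (2 × 9.81) = 0.916 m.
h = z + ψ + v²/(2g) = 4.44 + 51.78 + 0.916 = 57.14 m.

h ≈ 57.14 m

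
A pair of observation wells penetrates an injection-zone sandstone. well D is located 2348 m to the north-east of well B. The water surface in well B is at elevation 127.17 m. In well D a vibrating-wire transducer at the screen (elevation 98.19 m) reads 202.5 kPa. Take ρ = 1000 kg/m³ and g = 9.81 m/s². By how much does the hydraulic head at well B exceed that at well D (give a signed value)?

Δh ≈ 8.34 m

Total head at well B: h = 127.17 m (water level in the piezometer is the total head).
Pressure head at well D: ψ = P/(ρg) = 202.5×1000 / (1000 × 9.81) = 20.64 m.
Total head at well D: h = z + ψ = 98.19 + 20.64 = 118.83 m.
Head difference: h(well B) − h(well D) = 127.17 − 118.83 = 8.34 m.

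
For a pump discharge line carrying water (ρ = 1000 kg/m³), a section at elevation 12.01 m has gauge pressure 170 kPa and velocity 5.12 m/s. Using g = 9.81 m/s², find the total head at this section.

h ≈ 30.68 m

Pressure head ψ = P/(ρg) = 170×1000 / (1000 × 9.81) = 17.33 m.
Velocity head = v²/(2g) = 5.12² / (2 × 9.81) = 1.336 m.
h = z + ψ + v²/(2g) = 12.01 + 17.33 + 1.336 = 30.68 m.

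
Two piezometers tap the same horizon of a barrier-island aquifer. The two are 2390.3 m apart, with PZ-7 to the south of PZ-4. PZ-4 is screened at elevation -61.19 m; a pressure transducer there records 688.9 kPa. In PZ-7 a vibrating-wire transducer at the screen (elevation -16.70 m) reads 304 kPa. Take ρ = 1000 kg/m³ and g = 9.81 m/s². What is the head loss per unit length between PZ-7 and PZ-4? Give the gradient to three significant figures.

Pressure head at PZ-4: ψ = P/(ρg) = 688.9×1000 / (1000 × 9.81) = 70.22 m.
Total head at PZ-4: h = z + ψ = -61.19 + 70.22 = 9.03 m.
Pressure head at PZ-7: ψ = P/(ρg) = 304×1000 / (1000 × 9.81) = 30.99 m.
Total head at PZ-7: h = z + ψ = -16.70 + 30.99 = 14.29 m.
Head difference: h(PZ-4) − h(PZ-7) = 9.03 − 14.29 = -5.26 m.
Hydraulic gradient: i = |Δh| / L = 5.26 / 2390.3 = 0.00220.

i ≈ 0.00220 m/m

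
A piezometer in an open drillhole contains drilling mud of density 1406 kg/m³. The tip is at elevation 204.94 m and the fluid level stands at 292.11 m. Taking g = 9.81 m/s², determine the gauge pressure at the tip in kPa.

Pressure head ψ = h − z = 292.11 − 204.94 = 87.17 m.
P = ρgψ = 1406 × 9.81 × 87.17 = 1202324 Pa ≈ 1200 kPa.

P ≈ 1200 kPa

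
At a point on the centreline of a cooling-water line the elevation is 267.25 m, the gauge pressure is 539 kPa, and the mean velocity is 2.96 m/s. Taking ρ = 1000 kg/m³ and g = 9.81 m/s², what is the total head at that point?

Pressure head ψ = P/(ρg) = 539×1000 / (1000 × 9.81) = 54.94 m.
Velocity head = v²/(2g) = 2.96² / (2 × 9.81) = 0.447 m.
h = z + ψ + v²/(2g) = 267.25 + 54.94 + 0.447 = 322.64 m.

h ≈ 322.64 m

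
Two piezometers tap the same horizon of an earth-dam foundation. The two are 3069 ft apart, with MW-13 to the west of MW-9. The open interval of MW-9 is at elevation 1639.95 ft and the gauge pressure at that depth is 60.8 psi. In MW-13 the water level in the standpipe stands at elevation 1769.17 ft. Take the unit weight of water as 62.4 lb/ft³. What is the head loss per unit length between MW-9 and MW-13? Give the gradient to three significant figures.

Pressure head at MW-9: ψ = 144·P/γ = 144 × 60.8 / 62.4 = 140.31 ft.
Total head at MW-9: h = z + ψ = 1639.95 + 140.31 = 1780.26 ft.
Total head at MW-13: h = 1769.17 ft (water level in the piezometer is the total head).
Head difference: h(MW-9) − h(MW-13) = 1780.26 − 1769.17 = 11.09 ft.
Hydraulic gradient: i = |Δh| / L = 11.09 / 3069 = 0.00361.

i ≈ 0.00361 ft/ft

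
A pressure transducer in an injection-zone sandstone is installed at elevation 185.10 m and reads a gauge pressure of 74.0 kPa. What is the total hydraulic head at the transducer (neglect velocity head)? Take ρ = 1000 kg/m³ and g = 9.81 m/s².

ψ = P/(ρg) = 74.0×1000 / (1000 × 9.81) = 7.54 m.
h = z + ψ = 185.10 + 7.54 = 192.64 m.

h ≈ 192.64 m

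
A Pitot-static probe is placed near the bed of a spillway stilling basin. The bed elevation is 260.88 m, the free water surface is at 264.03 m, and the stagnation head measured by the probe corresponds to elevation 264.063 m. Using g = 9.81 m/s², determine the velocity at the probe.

Near the bed, under hydrostatic conditions, the piezometric head (z + ψ) equals the free-surface elevation, 264.03 m.
Velocity head = total − piezometric = 264.063 − 264.03 = 0.033 m.
v = √(2g·h_v) = √(2 × 9.81 × 0.033) = 0.805 m/s.

v ≈ 0.805 m/s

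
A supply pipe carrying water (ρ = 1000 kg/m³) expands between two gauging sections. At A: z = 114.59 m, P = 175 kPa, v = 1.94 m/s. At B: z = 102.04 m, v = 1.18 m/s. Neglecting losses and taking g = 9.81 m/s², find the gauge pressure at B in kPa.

Pressure head at A: ψ₁ = P₁/(ρg) = 175×1000 / (1000 × 9.81) = 17.84 m.
Velocity heads: v₁²/2g = 1.94²/19.62 = 0.192 m; v₂²/2g = 1.18²/19.62 = 0.071 m.
Total head H = z₁ + ψ₁ + v₁²/2g = 114.59 + 17.84 + 0.192 = 132.62 m.
ψ₂ = H − z₂ − v₂²/2g = 132.62 − 102.04 − 0.071 = 30.51 m.
P₂ = ρgψ₂ = 1000 × 9.81 × 30.51 ≈ 299 kPa.

P₂ ≈ 299 kPa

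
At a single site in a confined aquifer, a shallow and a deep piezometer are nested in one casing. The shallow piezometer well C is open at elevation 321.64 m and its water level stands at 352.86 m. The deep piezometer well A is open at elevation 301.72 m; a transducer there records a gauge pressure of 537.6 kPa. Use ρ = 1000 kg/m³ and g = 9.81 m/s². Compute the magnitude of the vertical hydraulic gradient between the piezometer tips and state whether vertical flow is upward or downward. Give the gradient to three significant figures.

Total head at well C: h = 352.86 m (water level in the standpipe).
Pressure head at well A: ψ = P/(ρg) = 537.6×1000 / (1000 × 9.81) = 54.80 m.
Total head at well A: h = z + ψ = 301.72 + 54.80 = 356.52 m.
Δh = h(well C) − h(well A) = 352.86 − 356.52 = -3.66 m.
Vertical separation Δz = 321.64 − 301.72 = 19.92 m.
|i_v| = |Δh| / Δz = 3.66 / 19.92 = 0.184.
Head is higher in the deep piezometer, so vertical flow is upward (discharge condition).

|i_v| ≈ 0.184; vertical flow is upward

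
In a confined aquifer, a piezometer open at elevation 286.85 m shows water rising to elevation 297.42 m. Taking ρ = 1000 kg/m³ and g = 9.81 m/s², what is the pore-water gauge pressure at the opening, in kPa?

P ≈ 104 kPa

Pressure head ψ = h − z = 297.42 − 286.85 = 10.57 m.
P = ρgψ = 1000 × 9.81 × 10.57 = 103692 Pa ≈ 104 kPa.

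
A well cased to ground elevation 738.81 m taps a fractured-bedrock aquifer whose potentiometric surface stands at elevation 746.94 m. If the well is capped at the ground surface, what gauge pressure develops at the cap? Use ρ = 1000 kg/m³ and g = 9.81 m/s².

Head above the cap: Δh = 746.94 − 738.81 = 8.13 m.
P = ρgΔh = 1000 × 9.81 × 8.13 = 79755 Pa ≈ 79.8 kPa.

P ≈ 79.8 kPa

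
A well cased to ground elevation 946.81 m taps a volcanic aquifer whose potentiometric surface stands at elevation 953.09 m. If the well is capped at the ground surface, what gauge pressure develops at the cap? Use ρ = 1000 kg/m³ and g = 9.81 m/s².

P ≈ 61.6 kPa

Head above the cap: Δh = 953.09 − 946.81 = 6.28 m.
P = ρgΔh = 1000 × 9.81 × 6.28 = 61607 Pa ≈ 61.6 kPa.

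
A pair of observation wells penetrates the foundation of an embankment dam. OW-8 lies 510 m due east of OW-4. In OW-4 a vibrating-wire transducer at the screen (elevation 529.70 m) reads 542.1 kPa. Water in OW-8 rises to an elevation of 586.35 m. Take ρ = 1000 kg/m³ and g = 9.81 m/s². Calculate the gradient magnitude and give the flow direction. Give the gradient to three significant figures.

Pressure head at OW-4: ψ = P/(ρg) = 542.1×1000 / (1000 × 9.81) = 55.26 m.
Total head at OW-4: h = z + ψ = 529.70 + 55.26 = 584.96 m.
Total head at OW-8: h = 586.35 m (water level in the piezometer is the total head).
Head difference: h(OW-4) − h(OW-8) = 584.96 − 586.35 = -1.39 m.
Hydraulic gradient: i = |Δh| / L = 1.39 / 510 = 0.00273.
Flow is from higher to lower head: from OW-8 toward OW-4, i.e. toward the west.

i ≈ 0.00273; groundwater flows toward the west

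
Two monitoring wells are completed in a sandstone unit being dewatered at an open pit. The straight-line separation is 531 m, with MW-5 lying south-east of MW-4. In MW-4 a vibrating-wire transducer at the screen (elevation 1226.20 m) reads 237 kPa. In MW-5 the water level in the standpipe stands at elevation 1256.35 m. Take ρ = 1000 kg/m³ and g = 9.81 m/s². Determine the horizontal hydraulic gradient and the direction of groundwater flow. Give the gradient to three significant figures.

i ≈ 0.0113; groundwater flows toward the north-west

Pressure head at MW-4: ψ = P/(ρg) = 237×1000 / (1000 × 9.81) = 24.16 m.
Total head at MW-4: h = z + ψ = 1226.20 + 24.16 = 1250.36 m.
Total head at MW-5: h = 1256.35 m (water level in the piezometer is the total head).
Head difference: h(MW-4) − h(MW-5) = 1250.36 − 1256.35 = -5.99 m.
Hydraulic gradient: i = |Δh| / L = 5.99 / 531 = 0.0113.
Flow is from higher to lower head: from MW-5 toward MW-4, i.e. toward the north-west.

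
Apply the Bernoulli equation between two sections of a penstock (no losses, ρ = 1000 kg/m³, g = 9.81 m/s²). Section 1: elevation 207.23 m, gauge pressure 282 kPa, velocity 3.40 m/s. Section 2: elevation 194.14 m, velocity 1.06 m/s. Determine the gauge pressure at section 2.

P₂ ≈ 416 kPa

Pressure head at 1: ψ₁ = P₁/(ρg) = 282×1000 / (1000 × 9.81) = 28.75 m.
Velocity heads: v₁²/2g = 3.40²/19.62 = 0.589 m; v₂²/2g = 1.06²/19.62 = 0.057 m.
Total head H = z₁ + ψ₁ + v₁²/2g = 207.23 + 28.75 + 0.589 = 236.57 m.
ψ₂ = H − z₂ − v₂²/2g = 236.57 − 194.14 − 0.057 = 42.37 m.
P₂ = ρgψ₂ = 1000 × 9.81 × 42.37 ≈ 416 kPa.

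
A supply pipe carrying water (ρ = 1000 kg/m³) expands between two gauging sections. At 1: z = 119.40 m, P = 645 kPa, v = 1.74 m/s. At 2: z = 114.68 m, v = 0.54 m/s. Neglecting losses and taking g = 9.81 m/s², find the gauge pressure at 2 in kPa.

P₂ ≈ 693 kPa

Pressure head at 1: ψ₁ = P₁/(ρg) = 645×1000 / (1000 × 9.81) = 65.75 m.
Velocity heads: v₁²/2g = 1.74²/19.62 = 0.154 m; v₂²/2g = 0.54²/19.62 = 0.015 m.
Total head H = z₁ + ψ₁ + v₁²/2g = 119.40 + 65.75 + 0.154 = 185.30 m.
ψ₂ = H − z₂ − v₂²/2g = 185.30 − 114.68 − 0.015 = 70.61 m.
P₂ = ρgψ₂ = 1000 × 9.81 × 70.61 ≈ 693 kPa.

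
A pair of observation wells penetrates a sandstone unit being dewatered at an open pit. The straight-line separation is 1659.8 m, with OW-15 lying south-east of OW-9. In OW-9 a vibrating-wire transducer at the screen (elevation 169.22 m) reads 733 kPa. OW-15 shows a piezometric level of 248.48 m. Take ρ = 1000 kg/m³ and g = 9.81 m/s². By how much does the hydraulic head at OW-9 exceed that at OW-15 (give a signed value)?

Δh ≈ -4.54 m

Pressure head at OW-9: ψ = P/(ρg) = 733×1000 / (1000 × 9.81) = 74.72 m.
Total head at OW-9: h = z + ψ = 169.22 + 74.72 = 243.94 m.
Total head at OW-15: h = 248.48 m (water level in the piezometer is the total head).
Head difference: h(OW-9) − h(OW-15) = 243.94 − 248.48 = -4.54 m.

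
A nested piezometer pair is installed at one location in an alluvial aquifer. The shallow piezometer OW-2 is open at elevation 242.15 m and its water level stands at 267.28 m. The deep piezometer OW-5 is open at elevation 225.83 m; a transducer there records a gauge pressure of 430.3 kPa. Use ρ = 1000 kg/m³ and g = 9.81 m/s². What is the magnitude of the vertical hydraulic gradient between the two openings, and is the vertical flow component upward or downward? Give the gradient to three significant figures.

Total head at OW-2: h = 267.28 m (water level in the standpipe).
Pressure head at OW-5: ψ = P/(ρg) = 430.3×1000 / (1000 × 9.81) = 43.86 m.
Total head at OW-5: h = z + ψ = 225.83 + 43.86 = 269.69 m.
Δh = h(OW-2) − h(OW-5) = 267.28 − 269.69 = -2.41 m.
Vertical separation Δz = 242.15 − 225.83 = 16.32 m.
|i_v| = |Δh| / Δz = 2.41 / 16.32 = 0.148.
Head is higher in the deep piezometer, so vertical flow is upward (discharge condition).

|i_v| ≈ 0.148; vertical flow is upward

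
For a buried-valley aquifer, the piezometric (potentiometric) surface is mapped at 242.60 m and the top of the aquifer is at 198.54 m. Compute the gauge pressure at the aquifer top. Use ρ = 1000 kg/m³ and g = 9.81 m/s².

P ≈ 432 kPa

Pressure head at the aquifer top: ψ = h − z = 242.60 − 198.54 = 44.06 m.
P = ρgψ = 1000 × 9.81 × 44.06 = 432229 Pa ≈ 432 kPa.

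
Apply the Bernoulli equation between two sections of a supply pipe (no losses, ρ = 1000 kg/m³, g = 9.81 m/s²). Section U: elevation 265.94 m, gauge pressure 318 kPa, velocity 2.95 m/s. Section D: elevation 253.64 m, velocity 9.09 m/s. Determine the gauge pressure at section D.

P₂ ≈ 402 kPa

Pressure head at U: ψ₁ = P₁/(ρg) = 318×1000 / (1000 × 9.81) = 32.42 m.
Velocity heads: v₁²/2g = 2.95²/19.62 = 0.444 m; v₂²/2g = 9.09²/19.62 = 4.211 m.
Total head H = z₁ + ψ₁ + v₁²/2g = 265.94 + 32.42 + 0.444 = 298.80 m.
ψ₂ = H − z₂ − v₂²/2g = 298.80 − 253.64 − 4.211 = 40.95 m.
P₂ = ρgψ₂ = 1000 × 9.81 × 40.95 ≈ 402 kPa.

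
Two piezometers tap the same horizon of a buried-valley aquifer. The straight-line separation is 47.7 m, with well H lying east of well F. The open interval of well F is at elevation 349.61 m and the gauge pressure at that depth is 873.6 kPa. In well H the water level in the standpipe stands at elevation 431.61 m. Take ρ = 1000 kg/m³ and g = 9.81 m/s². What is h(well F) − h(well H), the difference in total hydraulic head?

Pressure head at well F: ψ = P/(ρg) = 873.6×1000 / (1000 × 9.81) = 89.05 m.
Total head at well F: h = z + ψ = 349.61 + 89.05 = 438.66 m.
Total head at well H: h = 431.61 m (water level in the piezometer is the total head).
Head difference: h(well F) − h(well H) = 438.66 − 431.61 = 7.05 m.

Δh ≈ 7.05 m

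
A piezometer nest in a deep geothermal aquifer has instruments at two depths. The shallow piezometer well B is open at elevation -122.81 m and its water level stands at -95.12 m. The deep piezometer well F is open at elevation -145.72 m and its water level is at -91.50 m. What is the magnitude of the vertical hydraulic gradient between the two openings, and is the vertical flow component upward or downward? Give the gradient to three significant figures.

|i_v| ≈ 0.158; vertical flow is upward

Total head at well B: h = -95.12 m (water level in the standpipe).
Total head at well F: h = -91.50 m.
Δh = h(well B) − h(well F) = -95.12 − (-91.50) = -3.62 m.
Vertical separation Δz = -122.81 − (-145.72) = 22.91 m.
|i_v| = |Δh| / Δz = 3.62 / 22.91 = 0.158.
Head is higher in the deep piezometer, so vertical flow is upward (discharge condition).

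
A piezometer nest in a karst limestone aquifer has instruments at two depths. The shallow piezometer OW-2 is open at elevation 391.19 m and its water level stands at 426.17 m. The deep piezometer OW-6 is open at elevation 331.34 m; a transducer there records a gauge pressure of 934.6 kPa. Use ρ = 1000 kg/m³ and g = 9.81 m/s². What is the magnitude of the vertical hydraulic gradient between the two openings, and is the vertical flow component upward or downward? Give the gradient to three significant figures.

|i_v| ≈ 0.00735; vertical flow is upward

Total head at OW-2: h = 426.17 m (water level in the standpipe).
Pressure head at OW-6: ψ = P/(ρg) = 934.6×1000 / (1000 × 9.81) = 95.27 m.
Total head at OW-6: h = z + ψ = 331.34 + 95.27 = 426.61 m.
Δh = h(OW-2) − h(OW-6) = 426.17 − 426.61 = -0.44 m.
Vertical separation Δz = 391.19 − 331.34 = 59.85 m.
|i_v| = |Δh| / Δz = 0.44 / 59.85 = 0.00735.
Head is higher in the deep piezometer, so vertical flow is upward (discharge condition).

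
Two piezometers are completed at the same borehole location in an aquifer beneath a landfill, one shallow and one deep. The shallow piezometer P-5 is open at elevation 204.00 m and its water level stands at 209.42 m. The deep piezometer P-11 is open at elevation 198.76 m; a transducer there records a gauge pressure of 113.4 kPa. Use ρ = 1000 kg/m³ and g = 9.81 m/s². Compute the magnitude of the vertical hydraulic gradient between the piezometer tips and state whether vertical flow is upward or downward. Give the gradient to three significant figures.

Total head at P-5: h = 209.42 m (water level in the standpipe).
Pressure head at P-11: ψ = P/(ρg) = 113.4×1000 / (1000 × 9.81) = 11.56 m.
Total head at P-11: h = z + ψ = 198.76 + 11.56 = 210.32 m.
Δh = h(P-5) − h(P-11) = 209.42 − 210.32 = -0.90 m.
Vertical separation Δz = 204.00 − 198.76 = 5.24 m.
|i_v| = |Δh| / Δz = 0.90 / 5.24 = 0.172.
Head is higher in the deep piezometer, so vertical flow is upward (discharge condition).

|i_v| ≈ 0.172; vertical flow is upward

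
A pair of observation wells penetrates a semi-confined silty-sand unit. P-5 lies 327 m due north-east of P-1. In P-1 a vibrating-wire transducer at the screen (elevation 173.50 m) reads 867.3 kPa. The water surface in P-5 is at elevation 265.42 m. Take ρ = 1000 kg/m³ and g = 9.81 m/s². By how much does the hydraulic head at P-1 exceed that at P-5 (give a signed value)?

Pressure head at P-1: ψ = P/(ρg) = 867.3×1000 / (1000 × 9.81) = 88.41 m.
Total head at P-1: h = z + ψ = 173.50 + 88.41 = 261.91 m.
Total head at P-5: h = 265.42 m (water level in the piezometer is the total head).
Head difference: h(P-1) − h(P-5) = 261.91 − 265.42 = -3.51 m.

Δh ≈ -3.51 m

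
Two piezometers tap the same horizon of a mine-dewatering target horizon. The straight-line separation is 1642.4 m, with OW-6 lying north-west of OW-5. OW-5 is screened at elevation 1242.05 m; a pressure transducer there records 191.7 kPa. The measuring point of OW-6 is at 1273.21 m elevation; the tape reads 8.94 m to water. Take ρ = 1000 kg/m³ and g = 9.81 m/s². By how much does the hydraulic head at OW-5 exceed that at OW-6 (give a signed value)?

Pressure head at OW-5: ψ = P/(ρg) = 191.7×1000 / (1000 × 9.81) = 19.54 m.
Total head at OW-5: h = z + ψ = 1242.05 + 19.54 = 1261.59 m.
Total head at OW-6: h = 1273.21 − 8.94 = 1264.27 m.
Head difference: h(OW-5) − h(OW-6) = 1261.59 − 1264.27 = -2.68 m.

Δh ≈ -2.68 m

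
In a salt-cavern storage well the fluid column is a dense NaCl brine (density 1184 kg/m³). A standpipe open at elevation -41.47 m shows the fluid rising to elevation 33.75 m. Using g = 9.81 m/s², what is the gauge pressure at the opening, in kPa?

P ≈ 874 kPa

Pressure head ψ = h − z = 33.75 − (-41.47) = 75.22 m.
P = ρgψ = 1184 × 9.81 × 75.22 = 873683 Pa ≈ 874 kPa.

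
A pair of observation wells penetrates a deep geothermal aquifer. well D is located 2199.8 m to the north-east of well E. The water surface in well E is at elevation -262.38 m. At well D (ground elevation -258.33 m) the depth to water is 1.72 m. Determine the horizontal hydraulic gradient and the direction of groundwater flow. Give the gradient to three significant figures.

Total head at well E: h = -262.38 m (water level in the piezometer is the total head).
Total head at well D: h = -258.33 − 1.72 = -260.05 m.
Head difference: h(well E) − h(well D) = -262.38 − (-260.05) = -2.33 m.
Hydraulic gradient: i = |Δh| / L = 2.33 / 2199.8 = 0.00106.
Flow is from higher to lower head: from well D toward well E, i.e. toward the south-west.

i ≈ 0.00106; groundwater flows toward the south-west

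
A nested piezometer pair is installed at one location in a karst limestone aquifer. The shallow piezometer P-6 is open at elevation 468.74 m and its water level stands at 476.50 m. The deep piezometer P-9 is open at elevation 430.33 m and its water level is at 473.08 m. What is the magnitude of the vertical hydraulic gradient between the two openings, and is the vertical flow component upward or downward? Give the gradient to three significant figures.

Total head at P-6: h = 476.50 m (water level in the standpipe).
Total head at P-9: h = 473.08 m.
Δh = h(P-6) − h(P-9) = 476.50 − 473.08 = 3.42 m.
Vertical separation Δz = 468.74 − 430.33 = 38.41 m.
|i_v| = |Δh| / Δz = 3.42 / 38.41 = 0.0890.
Head is higher in the shallow piezometer, so vertical flow is downward (recharge condition).

|i_v| ≈ 0.0890; vertical flow is downward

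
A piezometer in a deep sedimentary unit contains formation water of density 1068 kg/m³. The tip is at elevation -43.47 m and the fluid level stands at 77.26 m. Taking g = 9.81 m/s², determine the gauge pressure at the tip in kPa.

P ≈ 1260 kPa

Pressure head ψ = h − z = 77.26 − (-43.47) = 120.73 m.
P = ρgψ = 1068 × 9.81 × 120.73 = 1264898 Pa ≈ 1260 kPa.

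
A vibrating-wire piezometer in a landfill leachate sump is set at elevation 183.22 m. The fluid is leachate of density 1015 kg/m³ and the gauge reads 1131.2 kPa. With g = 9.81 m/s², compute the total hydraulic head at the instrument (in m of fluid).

h ≈ 296.83 m

ψ = P/(ρg) = 1131.2×1000 / (1015 × 9.81) = 113.61 m.
h = z + ψ = 183.22 + 113.61 = 296.83 m.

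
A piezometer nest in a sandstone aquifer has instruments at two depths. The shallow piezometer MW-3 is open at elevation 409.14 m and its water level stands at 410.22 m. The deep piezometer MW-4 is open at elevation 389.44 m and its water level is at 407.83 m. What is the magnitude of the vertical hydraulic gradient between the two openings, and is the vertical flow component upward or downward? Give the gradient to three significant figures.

|i_v| ≈ 0.121; vertical flow is downward

Total head at MW-3: h = 410.22 m (water level in the standpipe).
Total head at MW-4: h = 407.83 m.
Δh = h(MW-3) − h(MW-4) = 410.22 − 407.83 = 2.39 m.
Vertical separation Δz = 409.14 − 389.44 = 19.70 m.
|i_v| = |Δh| / Δz = 2.39 / 19.70 = 0.121.
Head is higher in the shallow piezometer, so vertical flow is downward (recharge condition).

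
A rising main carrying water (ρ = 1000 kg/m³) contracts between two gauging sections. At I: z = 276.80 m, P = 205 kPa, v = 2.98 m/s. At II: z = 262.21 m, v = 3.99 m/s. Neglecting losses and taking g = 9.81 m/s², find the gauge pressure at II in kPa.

P₂ ≈ 345 kPa

Pressure head at I: ψ₁ = P₁/(ρg) = 205×1000 / (1000 × 9.81) = 20.90 m.
Velocity heads: v₁²/2g = 2.98²/19.62 = 0.453 m; v₂²/2g = 3.99²/19.62 = 0.811 m.
Total head H = z₁ + ψ₁ + v₁²/2g = 276.80 + 20.90 + 0.453 = 298.15 m.
ψ₂ = H − z₂ − v₂²/2g = 298.15 − 262.21 − 0.811 = 35.13 m.
P₂ = ρgψ₂ = 1000 × 9.81 × 35.13 ≈ 345 kPa.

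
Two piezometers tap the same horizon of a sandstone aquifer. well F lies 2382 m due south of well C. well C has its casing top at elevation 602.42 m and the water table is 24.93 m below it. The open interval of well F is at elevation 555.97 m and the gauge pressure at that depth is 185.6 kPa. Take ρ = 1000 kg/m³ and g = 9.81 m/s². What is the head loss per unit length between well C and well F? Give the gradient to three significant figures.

i ≈ 0.00109 m/m

Total head at well C: h = 602.42 − 24.93 = 577.49 m.
Pressure head at well F: ψ = P/(ρg) = 185.6×1000 / (1000 × 9.81) = 18.92 m.
Total head at well F: h = z + ψ = 555.97 + 18.92 = 574.89 m.
Head difference: h(well C) − h(well F) = 577.49 − 574.89 = 2.60 m.
Hydraulic gradient: i = |Δh| / L = 2.60 / 2382 = 0.00109.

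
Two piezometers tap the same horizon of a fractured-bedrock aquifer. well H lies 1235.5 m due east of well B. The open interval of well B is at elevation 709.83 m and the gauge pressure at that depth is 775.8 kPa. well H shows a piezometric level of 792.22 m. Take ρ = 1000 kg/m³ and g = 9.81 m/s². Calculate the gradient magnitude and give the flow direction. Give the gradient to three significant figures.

i ≈ 0.00268; groundwater flows toward the west

Pressure head at well B: ψ = P/(ρg) = 775.8×1000 / (1000 × 9.81) = 79.08 m.
Total head at well B: h = z + ψ = 709.83 + 79.08 = 788.91 m.
Total head at well H: h = 792.22 m (water level in the piezometer is the total head).
Head difference: h(well B) − h(well H) = 788.91 − 792.22 = -3.31 m.
Hydraulic gradient: i = |Δh| / L = 3.31 / 1235.5 = 0.00268.
Flow is from higher to lower head: from well H toward well B, i.e. toward the west.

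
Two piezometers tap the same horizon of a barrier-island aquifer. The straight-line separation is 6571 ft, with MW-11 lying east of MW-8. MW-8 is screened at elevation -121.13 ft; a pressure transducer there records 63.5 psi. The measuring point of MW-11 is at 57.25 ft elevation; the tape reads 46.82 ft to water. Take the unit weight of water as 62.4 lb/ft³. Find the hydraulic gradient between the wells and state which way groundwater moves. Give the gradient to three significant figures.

i ≈ 0.00228; groundwater flows toward the east

Pressure head at MW-8: ψ = 144·P/γ = 144 × 63.5 / 62.4 = 146.54 ft.
Total head at MW-8: h = z + ψ = -121.13 + 146.54 = 25.41 ft.
Total head at MW-11: h = 57.25 − 46.82 = 10.43 ft.
Head difference: h(MW-8) − h(MW-11) = 25.41 − 10.43 = 14.98 ft.
Hydraulic gradient: i = |Δh| / L = 14.98 / 6571 = 0.00228.
Flow is from higher to lower head: from MW-8 toward MW-11, i.e. toward the east.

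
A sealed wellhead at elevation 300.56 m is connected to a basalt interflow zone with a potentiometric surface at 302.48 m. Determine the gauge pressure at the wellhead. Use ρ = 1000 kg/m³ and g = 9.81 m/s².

P ≈ 18.8 kPa

Head above the cap: Δh = 302.48 − 300.56 = 1.92 m.
P = ρgΔh = 1000 × 9.81 × 1.92 = 18835 Pa ≈ 18.8 kPa.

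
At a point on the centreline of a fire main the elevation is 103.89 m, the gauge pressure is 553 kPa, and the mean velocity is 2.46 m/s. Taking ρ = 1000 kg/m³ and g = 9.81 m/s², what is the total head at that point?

Pressure head ψ = P/(ρg) = 553×1000 / (1000 × 9.81) = 56.37 m.
Velocity head = v²/(2g) = 2.46² / (2 × 9.81) = 0.308 m.
h = z + ψ + v²/(2g) = 103.89 + 56.37 + 0.308 = 160.57 m.

h ≈ 160.57 m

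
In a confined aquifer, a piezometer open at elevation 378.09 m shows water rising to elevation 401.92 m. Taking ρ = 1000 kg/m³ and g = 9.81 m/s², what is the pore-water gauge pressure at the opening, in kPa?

P ≈ 234 kPa

Pressure head ψ = h − z = 401.92 − 378.09 = 23.83 m.
P = ρgψ = 1000 × 9.81 × 23.83 = 233772 Pa ≈ 234 kPa.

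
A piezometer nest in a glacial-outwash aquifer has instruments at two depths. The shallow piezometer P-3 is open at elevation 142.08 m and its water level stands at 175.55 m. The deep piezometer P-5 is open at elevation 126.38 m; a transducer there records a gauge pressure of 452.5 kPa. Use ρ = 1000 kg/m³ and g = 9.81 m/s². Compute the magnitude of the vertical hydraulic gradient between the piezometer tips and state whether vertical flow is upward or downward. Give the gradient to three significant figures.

Total head at P-3: h = 175.55 m (water level in the standpipe).
Pressure head at P-5: ψ = P/(ρg) = 452.5×1000 / (1000 × 9.81) = 46.13 m.
Total head at P-5: h = z + ψ = 126.38 + 46.13 = 172.51 m.
Δh = h(P-3) − h(P-5) = 175.55 − 172.51 = 3.04 m.
Vertical separation Δz = 142.08 − 126.38 = 15.70 m.
|i_v| = |Δh| / Δz = 3.04 / 15.70 = 0.194.
Head is higher in the shallow piezometer, so vertical flow is downward (recharge condition).

|i_v| ≈ 0.194; vertical flow is downward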